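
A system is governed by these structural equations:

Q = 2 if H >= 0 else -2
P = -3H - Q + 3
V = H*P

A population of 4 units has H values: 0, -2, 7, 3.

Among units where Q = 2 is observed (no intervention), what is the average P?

Observing Q=2 restricts to units where Q's equation naturally yields 2: H ∈ {0, 7, 3}. In that subpopulation P = 1, -20, -8, mean -9.

-9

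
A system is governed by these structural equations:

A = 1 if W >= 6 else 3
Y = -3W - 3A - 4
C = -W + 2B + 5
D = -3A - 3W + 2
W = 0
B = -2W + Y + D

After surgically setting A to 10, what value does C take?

Under do(A=10), the mechanism A = 1 if W >= 6 else 3 is discarded; A is fixed at 10.
D = -3A - 3W + 2  [with A=10, W=0]  = -28
Y = -3W - 3A - 4  [with W=0, A=10]  = -34
B = -2W + Y + D  [with W=0, Y=-34, D=-28]  = -62
C = -W + 2B + 5  [with W=0, B=-62]  = -119

-119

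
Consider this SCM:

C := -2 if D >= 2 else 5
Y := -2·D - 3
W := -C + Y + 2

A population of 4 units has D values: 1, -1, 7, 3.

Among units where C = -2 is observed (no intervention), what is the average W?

Observing C=-2 restricts to units where C's equation naturally yields -2: D ∈ {7, 3}. In that subpopulation W = -13, -5, mean -9.

-9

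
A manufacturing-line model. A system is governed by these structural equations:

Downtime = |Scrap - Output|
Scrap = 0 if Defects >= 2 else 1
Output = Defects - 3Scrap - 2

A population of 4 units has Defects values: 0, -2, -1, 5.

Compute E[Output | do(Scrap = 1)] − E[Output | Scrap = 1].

1.5

Every unit gets Scrap=1 under the intervention. Output values become -5, -7, -6, 0; E[Output|do(Scrap=1)] = -4.5.
E[Output|Scrap=1] averages over only the 3 units with Scrap=1 (Defects = 0, -2, -1): Output = -5, -7, -6, mean -6.
Difference = -4.5 − (-6) = 1.5.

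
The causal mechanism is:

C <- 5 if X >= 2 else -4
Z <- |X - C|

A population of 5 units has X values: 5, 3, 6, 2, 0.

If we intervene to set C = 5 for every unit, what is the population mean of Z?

2.2

The intervention sets C=5 in all 5 units regardless of X. Recomputing Z per unit gives 0, 2, 1, 3, 5; average 2.2.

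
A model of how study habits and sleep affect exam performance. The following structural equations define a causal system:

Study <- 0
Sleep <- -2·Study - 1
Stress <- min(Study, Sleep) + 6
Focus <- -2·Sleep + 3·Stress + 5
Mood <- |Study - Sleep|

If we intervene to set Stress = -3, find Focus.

The intervention breaks the incoming arrows to Stress: Stress <- min(Study, Sleep) + 6 no longer applies, and Stress = -3.
Sleep = -2·Study - 1  [with Study=0]  = -1
Focus = -2·Sleep + 3·Stress + 5  [with Sleep=-1, Stress=-3]  = -2

-2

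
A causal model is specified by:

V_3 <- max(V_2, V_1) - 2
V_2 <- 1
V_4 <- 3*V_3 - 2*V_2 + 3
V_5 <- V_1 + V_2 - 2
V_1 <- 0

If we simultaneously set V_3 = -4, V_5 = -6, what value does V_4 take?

-11

The joint intervention fixes V_3 = -4, V_5 = -6, removing each variable's own equation.
V_4 = 3*V_3 - 2*V_2 + 3  [with V_3=-4, V_2=1]  = -11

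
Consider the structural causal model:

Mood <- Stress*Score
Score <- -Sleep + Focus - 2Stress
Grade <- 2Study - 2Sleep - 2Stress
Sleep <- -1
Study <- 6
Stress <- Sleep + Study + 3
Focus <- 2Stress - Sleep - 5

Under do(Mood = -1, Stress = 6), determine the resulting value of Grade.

Under do(Mood = -1, Stress = 6), each intervened variable's structural equation is replaced by its fixed value.
Grade = 2Study - 2Sleep - 2Stress  [with Study=6, Sleep=-1, Stress=6]  = 2

2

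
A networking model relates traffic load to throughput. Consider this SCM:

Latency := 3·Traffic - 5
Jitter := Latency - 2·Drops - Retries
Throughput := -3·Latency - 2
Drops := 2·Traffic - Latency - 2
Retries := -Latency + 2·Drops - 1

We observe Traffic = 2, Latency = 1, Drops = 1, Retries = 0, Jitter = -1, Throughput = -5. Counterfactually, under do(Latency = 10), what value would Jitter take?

do(Latency=10) replaces the equation Latency := 3·Traffic - 5 with the constant Latency = 10.
Drops = 2·Traffic - Latency - 2  [with Traffic=2, Latency=10]  = -8
Retries = -Latency + 2·Drops - 1  [with Latency=10, Drops=-8]  = -27
Jitter = Latency - 2·Drops - Retries  [with Latency=10, Drops=-8, Retries=-27]  = 53

53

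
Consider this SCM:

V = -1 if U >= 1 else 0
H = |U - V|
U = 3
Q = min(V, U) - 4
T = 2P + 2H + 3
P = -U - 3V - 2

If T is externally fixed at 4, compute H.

do(T=4) replaces the equation T = 2P + 2H + 3 with the constant T = 4.
H is not downstream of the intervention, so its value is determined by the original equations.
V = -1 if U >= 1 else 0  [with U=3]  = -1
H = |U - V|  [with U=3, V=-1]  = 4

4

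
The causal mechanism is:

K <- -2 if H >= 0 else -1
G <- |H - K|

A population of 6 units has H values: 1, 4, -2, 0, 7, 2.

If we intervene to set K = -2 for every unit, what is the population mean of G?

do(K=-2) breaks K's dependence on H. With K=-2 fixed, G across the units is 3, 6, 0, 2, 9, 4, mean 4.

4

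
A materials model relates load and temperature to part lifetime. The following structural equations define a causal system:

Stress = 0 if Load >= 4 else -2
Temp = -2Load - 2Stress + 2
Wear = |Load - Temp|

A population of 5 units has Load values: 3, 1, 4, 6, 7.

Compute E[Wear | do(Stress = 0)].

The intervention sets Stress=0 in all 5 units regardless of Load. Recomputing Wear per unit gives 7, 1, 10, 16, 19; average 10.6.

10.6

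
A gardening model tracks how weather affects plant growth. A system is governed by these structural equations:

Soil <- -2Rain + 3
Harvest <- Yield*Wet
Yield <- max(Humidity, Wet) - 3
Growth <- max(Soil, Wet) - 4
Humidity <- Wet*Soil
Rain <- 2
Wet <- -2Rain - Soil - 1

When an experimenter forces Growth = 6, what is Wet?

Under do(Growth=6), the mechanism Growth <- max(Soil, Wet) - 4 is discarded; Growth is fixed at 6.
Since Wet is not a descendant of the intervened variable, it is unaffected.
Soil = -2Rain + 3  [with Rain=2]  = -1
Wet = -2Rain - Soil - 1  [with Rain=2, Soil=-1]  = -4

-4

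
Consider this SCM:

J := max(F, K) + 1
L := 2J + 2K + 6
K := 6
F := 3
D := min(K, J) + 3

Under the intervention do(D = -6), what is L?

32

Intervening sets D = -6 and removes its equation (D := min(K, J) + 3).
No directed path runs from D to L, so L keeps its natural value.
J = max(F, K) + 1  [with F=3, K=6]  = 7
L = 2J + 2K + 6  [with J=7, K=6]  = 32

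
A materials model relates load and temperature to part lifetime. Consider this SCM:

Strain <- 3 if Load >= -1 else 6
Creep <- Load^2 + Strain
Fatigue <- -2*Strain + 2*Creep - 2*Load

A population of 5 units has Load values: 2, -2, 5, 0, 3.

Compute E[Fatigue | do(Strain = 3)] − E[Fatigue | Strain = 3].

-0.4

Every unit gets Strain=3 under the intervention. Fatigue values become 4, 12, 40, 0, 12; E[Fatigue|do(Strain=3)] = 13.6.
Observing Strain=3 restricts to units where Strain's equation naturally yields 3: Load ∈ {2, 5, 0, 3}. In that subpopulation Fatigue = 4, 40, 0, 12, mean 14.
Difference = 13.6 − 14 = -0.4.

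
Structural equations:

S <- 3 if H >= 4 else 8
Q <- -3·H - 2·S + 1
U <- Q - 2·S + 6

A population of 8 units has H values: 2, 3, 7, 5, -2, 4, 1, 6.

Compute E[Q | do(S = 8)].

do(S=8) breaks S's dependence on H. With S=8 fixed, Q across the units is -21, -24, -36, -30, -9, -27, -18, -33, mean -24.75.

-24.75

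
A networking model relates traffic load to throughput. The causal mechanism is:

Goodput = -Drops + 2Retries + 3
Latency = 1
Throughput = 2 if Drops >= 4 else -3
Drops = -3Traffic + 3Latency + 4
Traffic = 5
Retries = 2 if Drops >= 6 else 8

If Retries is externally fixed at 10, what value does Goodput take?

Under do(Retries=10), the mechanism Retries = 2 if Drops >= 6 else 8 is discarded; Retries is fixed at 10.
Drops = -3Traffic + 3Latency + 4  [with Traffic=5, Latency=1]  = -8
Goodput = -Drops + 2Retries + 3  [with Drops=-8, Retries=10]  = 31

31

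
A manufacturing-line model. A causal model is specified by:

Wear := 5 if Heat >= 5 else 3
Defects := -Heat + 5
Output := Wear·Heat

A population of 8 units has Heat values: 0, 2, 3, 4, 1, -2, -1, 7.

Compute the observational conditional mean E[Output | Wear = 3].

3

Conditioning on Wear=3 selects the 7 unit(s) with Heat ∈ {0, 2, 3, 4, 1, -2, -1}. Their Output values: 0, 6, 9, 12, 3, -6, -3. Mean = 3.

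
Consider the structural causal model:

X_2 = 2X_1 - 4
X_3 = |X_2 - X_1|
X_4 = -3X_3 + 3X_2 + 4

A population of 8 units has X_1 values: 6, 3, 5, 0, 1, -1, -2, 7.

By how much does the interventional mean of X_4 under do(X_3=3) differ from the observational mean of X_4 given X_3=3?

-9.75

The intervention sets X_3=3 in all 8 units regardless of X_1. Recomputing X_4 per unit gives 19, 1, 13, -17, -11, -23, -29, 25; average -2.75.
Conditioning on X_3=3 selects the 2 unit(s) with X_1 ∈ {1, 7}. Their X_4 values: -11, 25. Mean = 7.
Difference = -2.75 − 7 = -9.75.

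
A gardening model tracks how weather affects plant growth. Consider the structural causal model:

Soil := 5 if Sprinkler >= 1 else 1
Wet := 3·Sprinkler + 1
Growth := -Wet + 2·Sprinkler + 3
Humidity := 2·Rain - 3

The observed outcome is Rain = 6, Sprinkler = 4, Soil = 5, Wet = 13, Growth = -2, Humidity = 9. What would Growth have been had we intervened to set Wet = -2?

13

Intervening sets Wet = -2 and removes its equation (Wet := 3·Sprinkler + 1).
Growth = -Wet + 2·Sprinkler + 3  [with Wet=-2, Sprinkler=4]  = 13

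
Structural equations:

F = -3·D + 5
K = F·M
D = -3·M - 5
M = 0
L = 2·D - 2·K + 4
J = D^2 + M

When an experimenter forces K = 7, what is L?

-20

The intervention breaks the incoming arrows to K: K = F·M no longer applies, and K = 7.
D = -3·M - 5  [with M=0]  = -5
L = 2·D - 2·K + 4  [with D=-5, K=7]  = -20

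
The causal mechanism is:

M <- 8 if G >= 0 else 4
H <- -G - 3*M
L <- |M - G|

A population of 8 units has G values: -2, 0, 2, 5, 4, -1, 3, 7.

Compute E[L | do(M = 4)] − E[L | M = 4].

Every unit gets M=4 under the intervention. L values become 6, 4, 2, 1, 0, 5, 1, 3; E[L|do(M=4)] = 2.75.
Observing M=4 restricts to units where M's equation naturally yields 4: G ∈ {-2, -1}. In that subpopulation L = 6, 5, mean 5.5.
Difference = 2.75 − 5.5 = -2.75.

-2.75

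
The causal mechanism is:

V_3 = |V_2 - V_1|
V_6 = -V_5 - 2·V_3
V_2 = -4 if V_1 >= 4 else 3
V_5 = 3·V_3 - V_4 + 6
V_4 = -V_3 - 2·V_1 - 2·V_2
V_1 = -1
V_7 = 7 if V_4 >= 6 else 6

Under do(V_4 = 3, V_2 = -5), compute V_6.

-23

The joint intervention fixes V_4 = 3, V_2 = -5, removing each variable's own equation.
V_3 = |V_2 - V_1|  [with V_2=-5, V_1=-1]  = 4
V_5 = 3·V_3 - V_4 + 6  [with V_3=4, V_4=3]  = 15
V_6 = -V_5 - 2·V_3  [with V_5=15, V_3=4]  = -23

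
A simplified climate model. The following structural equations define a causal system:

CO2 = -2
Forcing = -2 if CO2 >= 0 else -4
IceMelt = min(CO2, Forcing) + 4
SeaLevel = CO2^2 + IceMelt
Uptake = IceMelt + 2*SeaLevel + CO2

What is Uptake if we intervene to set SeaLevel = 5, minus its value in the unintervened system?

2

Intervening sets SeaLevel = 5 and removes its equation (SeaLevel = CO2^2 + IceMelt).
Forcing = -2 if CO2 >= 0 else -4  [with CO2=-2]  = -4
IceMelt = min(CO2, Forcing) + 4  [with CO2=-2, Forcing=-4]  = 0
Uptake = IceMelt + 2*SeaLevel + CO2  [with IceMelt=0, SeaLevel=5, CO2=-2]  = 8
Without intervention: Forcing = -2 if CO2 >= 0 else -4  [with CO2=-2]  = -4; IceMelt = min(CO2, Forcing) + 4  [with CO2=-2, Forcing=-4]  = 0; SeaLevel = CO2^2 + IceMelt  [with CO2=-2, IceMelt=0]  = 4; Uptake = IceMelt + 2*SeaLevel + CO2  [with IceMelt=0, SeaLevel=4, CO2=-2]  = 6.
Change = 8 − 6 = 2.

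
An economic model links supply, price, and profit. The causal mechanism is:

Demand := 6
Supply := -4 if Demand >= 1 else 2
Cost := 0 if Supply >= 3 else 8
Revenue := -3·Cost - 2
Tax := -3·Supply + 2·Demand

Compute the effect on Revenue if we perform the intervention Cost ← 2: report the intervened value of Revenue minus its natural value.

18

The intervention breaks the incoming arrows to Cost: Cost := 0 if Supply >= 3 else 8 no longer applies, and Cost = 2.
Revenue = -3·Cost - 2  [with Cost=2]  = -8
Without intervention: Supply = -4 if Demand >= 1 else 2  [with Demand=6]  = -4; Cost = 0 if Supply >= 3 else 8  [with Supply=-4]  = 8; Revenue = -3·Cost - 2  [with Cost=8]  = -26.
Change = -8 − (-26) = 18.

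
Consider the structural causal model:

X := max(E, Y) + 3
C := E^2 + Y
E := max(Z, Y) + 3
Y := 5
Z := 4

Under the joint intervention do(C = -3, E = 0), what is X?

Under do(C = -3, E = 0), each intervened variable's structural equation is replaced by its fixed value.
X = max(E, Y) + 3  [with E=0, Y=5]  = 8

8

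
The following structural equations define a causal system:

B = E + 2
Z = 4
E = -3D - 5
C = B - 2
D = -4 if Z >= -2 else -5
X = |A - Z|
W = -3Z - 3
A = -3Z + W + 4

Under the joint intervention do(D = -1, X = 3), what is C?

The joint intervention fixes D = -1, X = 3, removing each variable's own equation.
E = -3D - 5  [with D=-1]  = -2
B = E + 2  [with E=-2]  = 0
C = B - 2  [with B=0]  = -2

-2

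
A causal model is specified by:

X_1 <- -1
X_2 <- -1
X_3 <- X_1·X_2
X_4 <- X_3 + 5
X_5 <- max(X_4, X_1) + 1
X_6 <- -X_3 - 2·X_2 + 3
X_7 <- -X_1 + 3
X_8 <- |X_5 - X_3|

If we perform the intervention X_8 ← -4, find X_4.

6

The intervention breaks the incoming arrows to X_8: X_8 <- |X_5 - X_3| no longer applies, and X_8 = -4.
Since X_4 is not a descendant of the intervened variable, it is unaffected.
X_3 = X_1·X_2  [with X_1=-1, X_2=-1]  = 1
X_4 = X_3 + 5  [with X_3=1]  = 6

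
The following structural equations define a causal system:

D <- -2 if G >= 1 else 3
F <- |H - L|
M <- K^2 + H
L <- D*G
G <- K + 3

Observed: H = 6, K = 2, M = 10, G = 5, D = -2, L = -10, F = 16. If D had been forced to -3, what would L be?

The intervention breaks the incoming arrows to D: D <- -2 if G >= 1 else 3 no longer applies, and D = -3.
G = K + 3  [with K=2]  = 5
L = D*G  [with D=-3, G=5]  = -15

-15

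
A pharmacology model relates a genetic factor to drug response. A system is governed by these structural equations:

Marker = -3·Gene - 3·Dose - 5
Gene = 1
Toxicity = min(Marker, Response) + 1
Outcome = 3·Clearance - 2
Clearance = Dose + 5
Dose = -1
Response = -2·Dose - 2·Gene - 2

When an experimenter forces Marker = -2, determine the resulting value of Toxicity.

do(Marker=-2) replaces the equation Marker = -3·Gene - 3·Dose - 5 with the constant Marker = -2.
Response = -2·Dose - 2·Gene - 2  [with Dose=-1, Gene=1]  = -2
Toxicity = min(Marker, Response) + 1  [with Marker=-2, Response=-2]  = -1

-1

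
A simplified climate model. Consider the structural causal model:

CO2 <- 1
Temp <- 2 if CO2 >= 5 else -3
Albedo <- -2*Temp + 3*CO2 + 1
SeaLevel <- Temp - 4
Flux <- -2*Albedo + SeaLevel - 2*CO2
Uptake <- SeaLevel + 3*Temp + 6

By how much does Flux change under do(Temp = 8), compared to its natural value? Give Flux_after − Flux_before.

55

do(Temp=8) replaces the equation Temp <- 2 if CO2 >= 5 else -3 with the constant Temp = 8.
Albedo = -2*Temp + 3*CO2 + 1  [with Temp=8, CO2=1]  = -12
SeaLevel = Temp - 4  [with Temp=8]  = 4
Flux = -2*Albedo + SeaLevel - 2*CO2  [with Albedo=-12, SeaLevel=4, CO2=1]  = 26
Without intervention: Temp = 2 if CO2 >= 5 else -3  [with CO2=1]  = -3; Albedo = -2*Temp + 3*CO2 + 1  [with Temp=-3, CO2=1]  = 10; SeaLevel = Temp - 4  [with Temp=-3]  = -7; Flux = -2*Albedo + SeaLevel - 2*CO2  [with Albedo=10, SeaLevel=-7, CO2=1]  = -29.
Change = 26 − (-29) = 55.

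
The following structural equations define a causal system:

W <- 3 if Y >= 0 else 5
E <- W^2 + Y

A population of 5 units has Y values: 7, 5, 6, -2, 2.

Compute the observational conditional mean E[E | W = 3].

14

Conditioning on W=3 selects the 4 unit(s) with Y ∈ {7, 5, 6, 2}. Their E values: 16, 14, 15, 11. Mean = 14.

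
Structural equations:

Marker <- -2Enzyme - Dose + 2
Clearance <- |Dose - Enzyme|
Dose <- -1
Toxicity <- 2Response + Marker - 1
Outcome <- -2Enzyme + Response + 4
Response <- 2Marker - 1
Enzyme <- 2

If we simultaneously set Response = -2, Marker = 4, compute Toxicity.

-1

The joint intervention fixes Response = -2, Marker = 4, removing each variable's own equation.
Toxicity = 2Response + Marker - 1  [with Response=-2, Marker=4]  = -1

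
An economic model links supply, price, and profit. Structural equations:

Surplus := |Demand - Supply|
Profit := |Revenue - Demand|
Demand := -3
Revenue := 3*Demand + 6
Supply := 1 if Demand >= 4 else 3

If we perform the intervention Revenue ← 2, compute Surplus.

6

do(Revenue=2) replaces the equation Revenue := 3*Demand + 6 with the constant Revenue = 2.
Surplus is not downstream of the intervention, so its value is determined by the original equations.
Supply = 1 if Demand >= 4 else 3  [with Demand=-3]  = 3
Surplus = |Demand - Supply|  [with Demand=-3, Supply=3]  = 6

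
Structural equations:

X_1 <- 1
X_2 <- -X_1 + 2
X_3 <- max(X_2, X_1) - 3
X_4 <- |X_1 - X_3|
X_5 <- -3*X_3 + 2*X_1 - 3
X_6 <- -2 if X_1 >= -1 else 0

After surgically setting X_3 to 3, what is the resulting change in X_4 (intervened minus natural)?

-1

The intervention breaks the incoming arrows to X_3: X_3 <- max(X_2, X_1) - 3 no longer applies, and X_3 = 3.
X_4 = |X_1 - X_3|  [with X_1=1, X_3=3]  = 2
Without intervention: X_2 = -X_1 + 2  [with X_1=1]  = 1; X_3 = max(X_2, X_1) - 3  [with X_2=1, X_1=1]  = -2; X_4 = |X_1 - X_3|  [with X_1=1, X_3=-2]  = 3.
Change = 2 − 3 = -1.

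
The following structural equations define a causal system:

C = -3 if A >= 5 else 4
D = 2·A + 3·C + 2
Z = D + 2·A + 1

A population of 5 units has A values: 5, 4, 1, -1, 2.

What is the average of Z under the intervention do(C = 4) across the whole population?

23.8

Every unit gets C=4 under the intervention. Z values become 35, 31, 19, 11, 23; E[Z|do(C=4)] = 23.8.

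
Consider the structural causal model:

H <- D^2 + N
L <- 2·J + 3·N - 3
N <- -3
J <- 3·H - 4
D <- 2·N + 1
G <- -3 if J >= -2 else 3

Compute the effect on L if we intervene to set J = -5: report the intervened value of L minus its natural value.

-134

Under do(J=-5), the mechanism J <- 3·H - 4 is discarded; J is fixed at -5.
L = 2·J + 3·N - 3  [with J=-5, N=-3]  = -22
Without intervention: D = 2·N + 1  [with N=-3]  = -5; H = D^2 + N  [with D=-5, N=-3]  = 22; J = 3·H - 4  [with H=22]  = 62; L = 2·J + 3·N - 3  [with J=62, N=-3]  = 112.
Change = -22 − 112 = -134.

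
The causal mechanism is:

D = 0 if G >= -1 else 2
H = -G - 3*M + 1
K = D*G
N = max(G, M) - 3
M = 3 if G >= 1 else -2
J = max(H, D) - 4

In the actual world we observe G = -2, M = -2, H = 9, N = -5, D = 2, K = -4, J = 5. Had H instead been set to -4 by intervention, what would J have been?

-2

The intervention breaks the incoming arrows to H: H = -G - 3*M + 1 no longer applies, and H = -4.
D = 0 if G >= -1 else 2  [with G=-2]  = 2
J = max(H, D) - 4  [with H=-4, D=2]  = -2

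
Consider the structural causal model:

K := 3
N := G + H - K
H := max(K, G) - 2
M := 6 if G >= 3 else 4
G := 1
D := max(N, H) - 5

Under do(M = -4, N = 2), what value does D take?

-3

Setting M = -4, N = 2 by intervention discards those variables' equations.
H = max(K, G) - 2  [with K=3, G=1]  = 1
D = max(N, H) - 5  [with N=2, H=1]  = -3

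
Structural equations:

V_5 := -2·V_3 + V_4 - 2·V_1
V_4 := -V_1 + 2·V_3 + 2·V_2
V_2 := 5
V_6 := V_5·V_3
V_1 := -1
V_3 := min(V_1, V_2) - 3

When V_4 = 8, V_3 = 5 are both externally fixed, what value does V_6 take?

The joint intervention fixes V_4 = 8, V_3 = 5, removing each variable's own equation.
V_5 = -2·V_3 + V_4 - 2·V_1  [with V_3=5, V_4=8, V_1=-1]  = 0
V_6 = V_5·V_3  [with V_5=0, V_3=5]  = 0

0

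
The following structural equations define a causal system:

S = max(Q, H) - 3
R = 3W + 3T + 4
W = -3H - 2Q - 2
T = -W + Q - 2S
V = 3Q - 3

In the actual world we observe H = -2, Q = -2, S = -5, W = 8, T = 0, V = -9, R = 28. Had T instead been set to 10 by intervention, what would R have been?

58

Under do(T=10), the mechanism T = -W + Q - 2S is discarded; T is fixed at 10.
W = -3H - 2Q - 2  [with H=-2, Q=-2]  = 8
R = 3W + 3T + 4  [with W=8, T=10]  = 58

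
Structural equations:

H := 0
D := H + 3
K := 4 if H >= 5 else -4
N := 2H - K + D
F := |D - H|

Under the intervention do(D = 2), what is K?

-4

The intervention breaks the incoming arrows to D: D := H + 3 no longer applies, and D = 2.
Since K is not a descendant of the intervened variable, it is unaffected.
K = 4 if H >= 5 else -4  [with H=0]  = -4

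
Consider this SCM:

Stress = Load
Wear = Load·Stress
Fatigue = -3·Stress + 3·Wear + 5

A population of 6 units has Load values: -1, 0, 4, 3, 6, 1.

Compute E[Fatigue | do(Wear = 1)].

1.5

The intervention sets Wear=1 in all 6 units regardless of Load. Recomputing Fatigue per unit gives 11, 8, -4, -1, -10, 5; average 1.5.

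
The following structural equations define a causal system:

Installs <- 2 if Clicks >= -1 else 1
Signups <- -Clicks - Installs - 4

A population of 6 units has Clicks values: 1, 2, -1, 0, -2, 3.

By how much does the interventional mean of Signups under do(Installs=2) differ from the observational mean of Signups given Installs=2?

Every unit gets Installs=2 under the intervention. Signups values become -7, -8, -5, -6, -4, -9; E[Signups|do(Installs=2)] = -6.5.
Conditioning on Installs=2 selects the 5 unit(s) with Clicks ∈ {1, 2, -1, 0, 3}. Their Signups values: -7, -8, -5, -6, -9. Mean = -7.
Difference = -6.5 − (-7) = 0.5.

0.5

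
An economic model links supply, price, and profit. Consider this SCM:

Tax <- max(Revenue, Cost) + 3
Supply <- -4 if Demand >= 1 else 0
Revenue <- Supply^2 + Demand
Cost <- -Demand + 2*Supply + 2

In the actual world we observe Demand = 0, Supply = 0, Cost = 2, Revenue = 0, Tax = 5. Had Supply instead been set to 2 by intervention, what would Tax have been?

9

do(Supply=2) replaces the equation Supply <- -4 if Demand >= 1 else 0 with the constant Supply = 2.
Cost = -Demand + 2*Supply + 2  [with Demand=0, Supply=2]  = 6
Revenue = Supply^2 + Demand  [with Supply=2, Demand=0]  = 4
Tax = max(Revenue, Cost) + 3  [with Revenue=4, Cost=6]  = 9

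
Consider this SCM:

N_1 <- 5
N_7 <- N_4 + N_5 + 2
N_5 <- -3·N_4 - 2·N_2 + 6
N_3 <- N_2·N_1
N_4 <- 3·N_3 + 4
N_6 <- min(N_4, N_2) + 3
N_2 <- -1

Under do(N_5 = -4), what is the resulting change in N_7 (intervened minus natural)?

Under do(N_5=-4), the mechanism N_5 <- -3·N_4 - 2·N_2 + 6 is discarded; N_5 is fixed at -4.
N_3 = N_2·N_1  [with N_2=-1, N_1=5]  = -5
N_4 = 3·N_3 + 4  [with N_3=-5]  = -11
N_7 = N_4 + N_5 + 2  [with N_4=-11, N_5=-4]  = -13
Without intervention: N_3 = N_2·N_1  [with N_2=-1, N_1=5]  = -5; N_4 = 3·N_3 + 4  [with N_3=-5]  = -11; N_5 = -3·N_4 - 2·N_2 + 6  [with N_4=-11, N_2=-1]  = 41; N_7 = N_4 + N_5 + 2  [with N_4=-11, N_5=41]  = 32.
Change = -13 − 32 = -45.

-45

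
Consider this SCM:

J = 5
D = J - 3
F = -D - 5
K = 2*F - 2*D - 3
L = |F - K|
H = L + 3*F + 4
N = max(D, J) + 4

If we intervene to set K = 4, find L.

11

Intervening sets K = 4 and removes its equation (K = 2*F - 2*D - 3).
D = J - 3  [with J=5]  = 2
F = -D - 5  [with D=2]  = -7
L = |F - K|  [with F=-7, K=4]  = 11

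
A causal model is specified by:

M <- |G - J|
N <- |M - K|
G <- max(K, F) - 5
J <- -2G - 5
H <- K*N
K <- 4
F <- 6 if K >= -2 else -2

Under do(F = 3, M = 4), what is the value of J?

-3

The joint intervention fixes F = 3, M = 4, removing each variable's own equation.
G = max(K, F) - 5  [with K=4, F=3]  = -1
J = -2G - 5  [with G=-1]  = -3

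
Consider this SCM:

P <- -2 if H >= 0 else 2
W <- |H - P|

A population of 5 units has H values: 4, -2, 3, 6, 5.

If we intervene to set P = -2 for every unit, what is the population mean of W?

5.2

Every unit gets P=-2 under the intervention. W values become 6, 0, 5, 8, 7; E[W|do(P=-2)] = 5.2.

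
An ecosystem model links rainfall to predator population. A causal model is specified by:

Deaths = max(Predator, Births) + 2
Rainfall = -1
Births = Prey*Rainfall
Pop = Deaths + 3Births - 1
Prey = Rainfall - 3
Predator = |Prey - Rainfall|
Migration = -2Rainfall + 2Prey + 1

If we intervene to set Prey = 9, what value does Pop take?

Under do(Prey=9), the mechanism Prey = Rainfall - 3 is discarded; Prey is fixed at 9.
Predator = |Prey - Rainfall|  [with Prey=9, Rainfall=-1]  = 10
Births = Prey*Rainfall  [with Prey=9, Rainfall=-1]  = -9
Deaths = max(Predator, Births) + 2  [with Predator=10, Births=-9]  = 12
Pop = Deaths + 3Births - 1  [with Deaths=12, Births=-9]  = -16

-16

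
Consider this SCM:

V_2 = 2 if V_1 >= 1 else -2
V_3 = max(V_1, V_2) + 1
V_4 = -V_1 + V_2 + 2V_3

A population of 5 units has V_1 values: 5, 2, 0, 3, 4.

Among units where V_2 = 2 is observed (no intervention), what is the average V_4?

7.5

Observing V_2=2 restricts to units where V_2's equation naturally yields 2: V_1 ∈ {5, 2, 3, 4}. In that subpopulation V_4 = 9, 6, 7, 8, mean 7.5.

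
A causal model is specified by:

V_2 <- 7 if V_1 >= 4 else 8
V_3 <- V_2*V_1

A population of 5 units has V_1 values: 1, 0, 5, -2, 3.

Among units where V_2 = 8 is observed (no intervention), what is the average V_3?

E[V_3|V_2=8] averages over only the 4 units with V_2=8 (V_1 = 1, 0, -2, 3): V_3 = 8, 0, -16, 24, mean 4.

4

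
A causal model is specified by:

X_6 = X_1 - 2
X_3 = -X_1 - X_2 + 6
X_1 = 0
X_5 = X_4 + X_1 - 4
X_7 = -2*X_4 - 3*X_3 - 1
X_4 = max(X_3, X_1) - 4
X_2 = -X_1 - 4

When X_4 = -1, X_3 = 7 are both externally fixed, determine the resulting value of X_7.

The joint intervention fixes X_4 = -1, X_3 = 7, removing each variable's own equation.
X_7 = -2*X_4 - 3*X_3 - 1  [with X_4=-1, X_3=7]  = -20

-20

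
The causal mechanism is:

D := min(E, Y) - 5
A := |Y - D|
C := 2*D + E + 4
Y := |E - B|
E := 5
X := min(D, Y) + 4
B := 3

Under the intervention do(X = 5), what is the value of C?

The intervention breaks the incoming arrows to X: X := min(D, Y) + 4 no longer applies, and X = 5.
C is not downstream of the intervention, so its value is determined by the original equations.
Y = |E - B|  [with E=5, B=3]  = 2
D = min(E, Y) - 5  [with E=5, Y=2]  = -3
C = 2*D + E + 4  [with D=-3, E=5]  = 3

3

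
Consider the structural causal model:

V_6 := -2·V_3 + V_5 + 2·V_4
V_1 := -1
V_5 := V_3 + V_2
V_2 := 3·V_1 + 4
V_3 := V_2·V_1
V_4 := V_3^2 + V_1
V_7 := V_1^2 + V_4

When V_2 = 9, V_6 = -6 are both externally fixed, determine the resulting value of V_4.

The joint intervention fixes V_2 = 9, V_6 = -6, removing each variable's own equation.
V_3 = V_2·V_1  [with V_2=9, V_1=-1]  = -9
V_4 = V_3^2 + V_1  [with V_3=-9, V_1=-1]  = 80

80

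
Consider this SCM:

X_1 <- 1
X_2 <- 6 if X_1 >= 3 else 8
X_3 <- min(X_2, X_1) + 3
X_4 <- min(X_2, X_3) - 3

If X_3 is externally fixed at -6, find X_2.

Under do(X_3=-6), the mechanism X_3 <- min(X_2, X_1) + 3 is discarded; X_3 is fixed at -6.
Since X_2 is not a descendant of the intervened variable, it is unaffected.
X_2 = 6 if X_1 >= 3 else 8  [with X_1=1]  = 8

8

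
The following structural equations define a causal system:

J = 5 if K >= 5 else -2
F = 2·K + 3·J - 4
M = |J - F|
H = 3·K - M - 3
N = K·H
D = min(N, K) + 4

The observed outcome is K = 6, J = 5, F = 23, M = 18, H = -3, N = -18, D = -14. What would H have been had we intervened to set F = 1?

11

do(F=1) replaces the equation F = 2·K + 3·J - 4 with the constant F = 1.
J = 5 if K >= 5 else -2  [with K=6]  = 5
M = |J - F|  [with J=5, F=1]  = 4
H = 3·K - M - 3  [with K=6, M=4]  = 11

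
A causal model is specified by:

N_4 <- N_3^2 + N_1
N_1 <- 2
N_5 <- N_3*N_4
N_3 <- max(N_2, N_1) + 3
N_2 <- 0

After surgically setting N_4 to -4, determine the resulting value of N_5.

-20

Intervening sets N_4 = -4 and removes its equation (N_4 <- N_3^2 + N_1).
N_3 = max(N_2, N_1) + 3  [with N_2=0, N_1=2]  = 5
N_5 = N_3*N_4  [with N_3=5, N_4=-4]  = -20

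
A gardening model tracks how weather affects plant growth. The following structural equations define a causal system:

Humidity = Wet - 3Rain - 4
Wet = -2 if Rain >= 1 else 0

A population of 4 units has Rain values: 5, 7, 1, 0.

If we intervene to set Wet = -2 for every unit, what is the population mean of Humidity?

-15.75

Under do(Wet=-2), Wet's equation is replaced by Wet=-2 for every unit. Per-unit Humidity: -21, -27, -9, -6. Mean = -15.75.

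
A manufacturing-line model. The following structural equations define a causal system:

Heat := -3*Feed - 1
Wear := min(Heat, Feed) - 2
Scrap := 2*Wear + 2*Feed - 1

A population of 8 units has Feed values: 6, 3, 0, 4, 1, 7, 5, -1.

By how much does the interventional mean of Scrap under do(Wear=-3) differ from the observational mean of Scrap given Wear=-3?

do(Wear=-3) breaks Wear's dependence on Feed. With Wear=-3 fixed, Scrap across the units is 5, -1, -7, 1, -5, 7, 3, -9, mean -0.75.
Observing Wear=-3 restricts to units where Wear's equation naturally yields -3: Feed ∈ {0, -1}. In that subpopulation Scrap = -7, -9, mean -8.
Difference = -0.75 − (-8) = 7.25.

7.25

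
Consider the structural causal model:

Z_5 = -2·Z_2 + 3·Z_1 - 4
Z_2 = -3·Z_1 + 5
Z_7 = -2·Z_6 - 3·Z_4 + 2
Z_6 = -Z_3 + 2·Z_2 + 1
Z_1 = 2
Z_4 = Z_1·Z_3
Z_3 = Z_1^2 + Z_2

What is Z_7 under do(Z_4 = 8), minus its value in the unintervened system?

The intervention breaks the incoming arrows to Z_4: Z_4 = Z_1·Z_3 no longer applies, and Z_4 = 8.
Z_2 = -3·Z_1 + 5  [with Z_1=2]  = -1
Z_3 = Z_1^2 + Z_2  [with Z_1=2, Z_2=-1]  = 3
Z_6 = -Z_3 + 2·Z_2 + 1  [with Z_3=3, Z_2=-1]  = -4
Z_7 = -2·Z_6 - 3·Z_4 + 2  [with Z_6=-4, Z_4=8]  = -14
Without intervention: Z_2 = -3·Z_1 + 5  [with Z_1=2]  = -1; Z_3 = Z_1^2 + Z_2  [with Z_1=2, Z_2=-1]  = 3; Z_4 = Z_1·Z_3  [with Z_1=2, Z_3=3]  = 6; Z_6 = -Z_3 + 2·Z_2 + 1  [with Z_3=3, Z_2=-1]  = -4; Z_7 = -2·Z_6 - 3·Z_4 + 2  [with Z_6=-4, Z_4=6]  = -8.
Change = -14 − (-8) = -6.

-6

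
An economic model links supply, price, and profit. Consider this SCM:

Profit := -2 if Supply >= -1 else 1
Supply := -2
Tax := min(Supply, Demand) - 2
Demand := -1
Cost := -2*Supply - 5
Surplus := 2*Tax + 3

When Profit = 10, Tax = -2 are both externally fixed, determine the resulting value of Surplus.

Setting Profit = 10, Tax = -2 by intervention discards those variables' equations.
Surplus = 2*Tax + 3  [with Tax=-2]  = -1

-1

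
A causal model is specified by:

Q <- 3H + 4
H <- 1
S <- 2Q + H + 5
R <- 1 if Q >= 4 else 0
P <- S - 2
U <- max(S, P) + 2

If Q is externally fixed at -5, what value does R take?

The intervention breaks the incoming arrows to Q: Q <- 3H + 4 no longer applies, and Q = -5.
R = 1 if Q >= 4 else 0  [with Q=-5]  = 0

0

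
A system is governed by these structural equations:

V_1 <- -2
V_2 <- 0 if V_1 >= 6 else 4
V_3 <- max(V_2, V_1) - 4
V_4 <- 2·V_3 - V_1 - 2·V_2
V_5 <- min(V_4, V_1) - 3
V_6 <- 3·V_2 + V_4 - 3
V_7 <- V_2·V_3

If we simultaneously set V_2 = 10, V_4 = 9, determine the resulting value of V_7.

60

Setting V_2 = 10, V_4 = 9 by intervention discards those variables' equations.
V_3 = max(V_2, V_1) - 4  [with V_2=10, V_1=-2]  = 6
V_7 = V_2·V_3  [with V_2=10, V_3=6]  = 60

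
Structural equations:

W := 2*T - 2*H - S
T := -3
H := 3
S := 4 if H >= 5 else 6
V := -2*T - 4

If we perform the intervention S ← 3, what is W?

The intervention breaks the incoming arrows to S: S := 4 if H >= 5 else 6 no longer applies, and S = 3.
W = 2*T - 2*H - S  [with T=-3, H=3, S=3]  = -15

-15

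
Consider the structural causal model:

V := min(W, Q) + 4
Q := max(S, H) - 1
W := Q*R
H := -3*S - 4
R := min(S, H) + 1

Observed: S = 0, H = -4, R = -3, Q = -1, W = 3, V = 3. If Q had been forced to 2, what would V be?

-2

Under do(Q=2), the mechanism Q := max(S, H) - 1 is discarded; Q is fixed at 2.
H = -3*S - 4  [with S=0]  = -4
R = min(S, H) + 1  [with S=0, H=-4]  = -3
W = Q*R  [with Q=2, R=-3]  = -6
V = min(W, Q) + 4  [with W=-6, Q=2]  = -2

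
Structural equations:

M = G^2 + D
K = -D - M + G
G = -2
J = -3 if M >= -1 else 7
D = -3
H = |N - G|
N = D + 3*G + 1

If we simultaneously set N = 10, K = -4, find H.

Setting N = 10, K = -4 by intervention discards those variables' equations.
H = |N - G|  [with N=10, G=-2]  = 12

12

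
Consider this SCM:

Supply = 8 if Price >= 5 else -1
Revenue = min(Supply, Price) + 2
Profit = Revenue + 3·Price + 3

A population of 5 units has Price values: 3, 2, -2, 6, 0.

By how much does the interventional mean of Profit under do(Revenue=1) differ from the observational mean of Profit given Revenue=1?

Under do(Revenue=1), Revenue's equation is replaced by Revenue=1 for every unit. Per-unit Profit: 13, 10, -2, 22, 4. Mean = 9.4.
Conditioning on Revenue=1 selects the 3 unit(s) with Price ∈ {3, 2, 0}. Their Profit values: 13, 10, 4. Mean = 9.
Difference = 9.4 − 9 = 0.4.

0.4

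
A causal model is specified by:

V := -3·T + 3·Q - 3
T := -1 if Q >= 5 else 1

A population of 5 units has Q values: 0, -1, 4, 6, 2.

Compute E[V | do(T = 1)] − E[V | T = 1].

do(T=1) breaks T's dependence on Q. With T=1 fixed, V across the units is -6, -9, 6, 12, 0, mean 0.6.
E[V|T=1] averages over only the 4 units with T=1 (Q = 0, -1, 4, 2): V = -6, -9, 6, 0, mean -2.25.
Difference = 0.6 − (-2.25) = 2.85.

2.85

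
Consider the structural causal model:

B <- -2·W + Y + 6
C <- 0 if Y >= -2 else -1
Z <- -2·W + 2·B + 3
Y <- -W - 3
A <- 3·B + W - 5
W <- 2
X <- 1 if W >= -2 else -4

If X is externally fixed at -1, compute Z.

Under do(X=-1), the mechanism X <- 1 if W >= -2 else -4 is discarded; X is fixed at -1.
No directed path runs from X to Z, so Z keeps its natural value.
Y = -W - 3  [with W=2]  = -5
B = -2·W + Y + 6  [with W=2, Y=-5]  = -3
Z = -2·W + 2·B + 3  [with W=2, B=-3]  = -7

-7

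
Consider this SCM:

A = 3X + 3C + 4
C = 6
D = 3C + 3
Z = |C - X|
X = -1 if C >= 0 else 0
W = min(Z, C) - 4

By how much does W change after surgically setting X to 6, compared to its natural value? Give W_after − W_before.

The intervention breaks the incoming arrows to X: X = -1 if C >= 0 else 0 no longer applies, and X = 6.
Z = |C - X|  [with C=6, X=6]  = 0
W = min(Z, C) - 4  [with Z=0, C=6]  = -4
Without intervention: X = -1 if C >= 0 else 0  [with C=6]  = -1; Z = |C - X|  [with C=6, X=-1]  = 7; W = min(Z, C) - 4  [with Z=7, C=6]  = 2.
Change = -4 − 2 = -6.

-6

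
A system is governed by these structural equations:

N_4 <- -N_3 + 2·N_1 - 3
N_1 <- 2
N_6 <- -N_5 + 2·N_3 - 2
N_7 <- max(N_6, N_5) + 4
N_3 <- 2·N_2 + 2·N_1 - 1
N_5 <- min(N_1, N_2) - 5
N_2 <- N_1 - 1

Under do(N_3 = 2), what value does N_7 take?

10

The intervention breaks the incoming arrows to N_3: N_3 <- 2·N_2 + 2·N_1 - 1 no longer applies, and N_3 = 2.
N_2 = N_1 - 1  [with N_1=2]  = 1
N_5 = min(N_1, N_2) - 5  [with N_1=2, N_2=1]  = -4
N_6 = -N_5 + 2·N_3 - 2  [with N_5=-4, N_3=2]  = 6
N_7 = max(N_6, N_5) + 4  [with N_6=6, N_5=-4]  = 10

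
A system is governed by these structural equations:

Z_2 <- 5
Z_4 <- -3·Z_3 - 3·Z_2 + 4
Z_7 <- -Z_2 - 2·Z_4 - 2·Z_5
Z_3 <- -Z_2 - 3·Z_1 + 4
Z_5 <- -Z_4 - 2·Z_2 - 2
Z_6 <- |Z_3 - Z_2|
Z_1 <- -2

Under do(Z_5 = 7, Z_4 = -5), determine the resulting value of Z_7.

Setting Z_5 = 7, Z_4 = -5 by intervention discards those variables' equations.
Z_7 = -Z_2 - 2·Z_4 - 2·Z_5  [with Z_2=5, Z_4=-5, Z_5=7]  = -9

-9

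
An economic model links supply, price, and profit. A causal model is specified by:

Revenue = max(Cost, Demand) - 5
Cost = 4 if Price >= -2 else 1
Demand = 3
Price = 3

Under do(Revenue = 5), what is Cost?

4

Under do(Revenue=5), the mechanism Revenue = max(Cost, Demand) - 5 is discarded; Revenue is fixed at 5.
Since Cost is not a descendant of the intervened variable, it is unaffected.
Cost = 4 if Price >= -2 else 1  [with Price=3]  = 4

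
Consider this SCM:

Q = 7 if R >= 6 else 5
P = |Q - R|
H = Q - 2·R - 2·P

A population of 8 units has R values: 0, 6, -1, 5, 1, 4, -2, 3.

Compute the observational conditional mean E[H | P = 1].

-6

E[H|P=1] averages over only the 2 units with P=1 (R = 6, 4): H = -7, -5, mean -6.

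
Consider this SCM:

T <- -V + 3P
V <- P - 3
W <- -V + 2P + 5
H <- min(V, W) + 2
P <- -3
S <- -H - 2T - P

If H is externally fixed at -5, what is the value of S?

The intervention breaks the incoming arrows to H: H <- min(V, W) + 2 no longer applies, and H = -5.
V = P - 3  [with P=-3]  = -6
T = -V + 3P  [with V=-6, P=-3]  = -3
S = -H - 2T - P  [with H=-5, T=-3, P=-3]  = 14

14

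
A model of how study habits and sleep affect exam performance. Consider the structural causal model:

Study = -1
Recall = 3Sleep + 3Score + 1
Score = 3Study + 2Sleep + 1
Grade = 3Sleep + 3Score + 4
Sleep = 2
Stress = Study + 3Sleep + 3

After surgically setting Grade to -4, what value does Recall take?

13

do(Grade=-4) replaces the equation Grade = 3Sleep + 3Score + 4 with the constant Grade = -4.
Since Recall is not a descendant of the intervened variable, it is unaffected.
Score = 3Study + 2Sleep + 1  [with Study=-1, Sleep=2]  = 2
Recall = 3Sleep + 3Score + 1  [with Sleep=2, Score=2]  = 13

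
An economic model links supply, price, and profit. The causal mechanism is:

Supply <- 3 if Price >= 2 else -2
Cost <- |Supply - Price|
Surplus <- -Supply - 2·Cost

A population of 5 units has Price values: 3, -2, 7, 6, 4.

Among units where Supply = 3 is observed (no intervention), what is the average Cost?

Observing Supply=3 restricts to units where Supply's equation naturally yields 3: Price ∈ {3, 7, 6, 4}. In that subpopulation Cost = 0, 4, 3, 1, mean 2.

2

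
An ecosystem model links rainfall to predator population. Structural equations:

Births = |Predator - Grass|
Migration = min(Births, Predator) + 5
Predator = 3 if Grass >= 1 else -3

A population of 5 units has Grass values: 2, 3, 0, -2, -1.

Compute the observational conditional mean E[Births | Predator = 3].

0.5

Observing Predator=3 restricts to units where Predator's equation naturally yields 3: Grass ∈ {2, 3}. In that subpopulation Births = 1, 0, mean 0.5.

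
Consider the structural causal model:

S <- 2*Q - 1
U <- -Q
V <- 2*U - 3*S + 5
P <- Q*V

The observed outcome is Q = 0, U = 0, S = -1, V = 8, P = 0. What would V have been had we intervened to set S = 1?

2

The intervention breaks the incoming arrows to S: S <- 2*Q - 1 no longer applies, and S = 1.
U = -Q  [with Q=0]  = 0
V = 2*U - 3*S + 5  [with U=0, S=1]  = 2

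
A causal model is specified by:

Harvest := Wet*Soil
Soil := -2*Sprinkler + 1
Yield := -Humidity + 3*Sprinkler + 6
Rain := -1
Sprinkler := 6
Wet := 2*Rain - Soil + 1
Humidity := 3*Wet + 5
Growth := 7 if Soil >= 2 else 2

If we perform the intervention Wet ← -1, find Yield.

22

The intervention breaks the incoming arrows to Wet: Wet := 2*Rain - Soil + 1 no longer applies, and Wet = -1.
Humidity = 3*Wet + 5  [with Wet=-1]  = 2
Yield = -Humidity + 3*Sprinkler + 6  [with Humidity=2, Sprinkler=6]  = 22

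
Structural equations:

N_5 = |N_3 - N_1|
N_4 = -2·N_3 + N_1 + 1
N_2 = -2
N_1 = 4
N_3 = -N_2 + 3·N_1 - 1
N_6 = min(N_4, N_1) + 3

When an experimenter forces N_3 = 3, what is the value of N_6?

2

The intervention breaks the incoming arrows to N_3: N_3 = -N_2 + 3·N_1 - 1 no longer applies, and N_3 = 3.
N_4 = -2·N_3 + N_1 + 1  [with N_3=3, N_1=4]  = -1
N_6 = min(N_4, N_1) + 3  [with N_4=-1, N_1=4]  = 2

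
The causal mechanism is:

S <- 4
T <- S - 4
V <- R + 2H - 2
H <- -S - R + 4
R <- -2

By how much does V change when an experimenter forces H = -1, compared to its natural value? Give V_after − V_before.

do(H=-1) replaces the equation H <- -S - R + 4 with the constant H = -1.
V = R + 2H - 2  [with R=-2, H=-1]  = -6
Without intervention: H = -S - R + 4  [with S=4, R=-2]  = 2; V = R + 2H - 2  [with R=-2, H=2]  = 0.
Change = -6 − 0 = -6.

-6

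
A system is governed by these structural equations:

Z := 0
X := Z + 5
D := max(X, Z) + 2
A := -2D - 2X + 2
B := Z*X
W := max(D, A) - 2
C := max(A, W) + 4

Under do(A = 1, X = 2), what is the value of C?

6

Under do(A = 1, X = 2), each intervened variable's structural equation is replaced by its fixed value.
D = max(X, Z) + 2  [with X=2, Z=0]  = 4
W = max(D, A) - 2  [with D=4, A=1]  = 2
C = max(A, W) + 4  [with A=1, W=2]  = 6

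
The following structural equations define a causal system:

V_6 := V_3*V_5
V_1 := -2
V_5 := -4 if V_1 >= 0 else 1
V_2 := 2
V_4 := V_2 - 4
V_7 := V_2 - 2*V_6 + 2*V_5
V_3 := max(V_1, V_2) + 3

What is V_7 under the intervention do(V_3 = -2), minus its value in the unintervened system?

14

The intervention breaks the incoming arrows to V_3: V_3 := max(V_1, V_2) + 3 no longer applies, and V_3 = -2.
V_5 = -4 if V_1 >= 0 else 1  [with V_1=-2]  = 1
V_6 = V_3*V_5  [with V_3=-2, V_5=1]  = -2
V_7 = V_2 - 2*V_6 + 2*V_5  [with V_2=2, V_6=-2, V_5=1]  = 8
Without intervention: V_3 = max(V_1, V_2) + 3  [with V_1=-2, V_2=2]  = 5; V_5 = -4 if V_1 >= 0 else 1  [with V_1=-2]  = 1; V_6 = V_3*V_5  [with V_3=5, V_5=1]  = 5; V_7 = V_2 - 2*V_6 + 2*V_5  [with V_2=2, V_6=5, V_5=1]  = -6.
Change = 8 − (-6) = 14.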